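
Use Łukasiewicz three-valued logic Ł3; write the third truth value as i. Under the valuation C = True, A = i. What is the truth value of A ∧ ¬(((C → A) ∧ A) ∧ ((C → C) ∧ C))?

i

C → A = True → i = i  [min(1, 1−1+½)]
(C → A) ∧ A = i ∧ i = i
C → C = True → True = True
(C → C) ∧ C = True ∧ True = True
((C → A) ∧ A) ∧ ((C → C) ∧ C) = i ∧ True = i
¬(((C → A) ∧ A) ∧ ((C → C) ∧ C)) = ¬i = i
A ∧ ¬(((C → A) ∧ A) ∧ ((C → C) ∧ C)) = i ∧ i = i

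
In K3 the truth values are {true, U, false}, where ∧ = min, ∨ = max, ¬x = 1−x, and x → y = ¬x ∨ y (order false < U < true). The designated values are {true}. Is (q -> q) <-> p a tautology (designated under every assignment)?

Countermodel: q=true, p=U gives U, which is not designated.

No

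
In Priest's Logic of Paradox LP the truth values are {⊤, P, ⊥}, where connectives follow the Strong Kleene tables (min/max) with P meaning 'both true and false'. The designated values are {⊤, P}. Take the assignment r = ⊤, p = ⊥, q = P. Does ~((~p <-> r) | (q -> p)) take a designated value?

No

~p = ~⊥ = ⊤
~p <-> r = ⊤ <-> ⊤ = ⊤
q -> p = P -> ⊥ = P  [~P | ⊥]
(~p <-> r) | (q -> p) = ⊤ | P = ⊤
~((~p <-> r) | (q -> p)) = ~⊤ = ⊥
⊥ ∉ {⊤, P}.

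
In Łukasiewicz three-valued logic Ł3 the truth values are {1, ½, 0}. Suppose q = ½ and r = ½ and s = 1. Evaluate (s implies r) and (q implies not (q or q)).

s implies r = 1 implies ½ = ½  [min(1, 1−1+½)]
q or q = ½ or ½ = ½
not (q or q) = not ½ = ½
q implies not (q or q) = ½ implies ½ = 1
(s implies r) and (q implies not (q or q)) = ½ and 1 = ½

½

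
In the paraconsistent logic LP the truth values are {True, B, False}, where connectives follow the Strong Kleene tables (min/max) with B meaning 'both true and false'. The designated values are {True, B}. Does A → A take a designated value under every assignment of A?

Every assignment of A over {True, B, False} gives a value in {True, B}.
In particular, with A=B: A → A = B.

Yes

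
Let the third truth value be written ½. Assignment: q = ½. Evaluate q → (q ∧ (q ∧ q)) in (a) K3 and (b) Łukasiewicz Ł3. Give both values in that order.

½; ⊤

In K3: q ∧ q = ½ ∧ ½ = ½
q ∧ (q ∧ q) = ½ ∧ ½ = ½
q → (q ∧ (q ∧ q)) = ½ → ½ = ½
In Łukasiewicz Ł3: q ∧ q = ½ ∧ ½ = ½
q ∧ (q ∧ q) = ½ ∧ ½ = ½
q → (q ∧ (q ∧ q)) = ½ → ½ = ⊤  [min(1, 1−½+½)]
They differ because K3 and Łukasiewicz Ł3 treat ½ differently under implication.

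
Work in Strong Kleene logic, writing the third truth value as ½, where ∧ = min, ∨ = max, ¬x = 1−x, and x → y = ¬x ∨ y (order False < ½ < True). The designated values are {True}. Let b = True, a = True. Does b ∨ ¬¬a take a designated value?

Yes

¬a = ¬True = False
¬¬a = ¬False = True
b ∨ ¬¬a = True ∨ True = True
True ∈ {True}.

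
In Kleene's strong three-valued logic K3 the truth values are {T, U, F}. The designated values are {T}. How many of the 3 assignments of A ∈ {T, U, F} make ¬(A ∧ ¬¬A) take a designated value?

A=T: F ·
A=U: U ·
A=F: T ✓

1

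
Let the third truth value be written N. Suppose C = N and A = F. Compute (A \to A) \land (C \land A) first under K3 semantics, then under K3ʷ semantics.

In K3: A \to A = F \to F = T
C \land A = N \land F = F
(A \to A) \land (C \land A) = T \land F = F
In K3ʷ: A \to A = F \to F = T
C \land A = N \land F = N
(A \to A) \land (C \land A) = T \land N = N
They differ because K3 and K3ʷ treat N differently under the binary connectives.

F; N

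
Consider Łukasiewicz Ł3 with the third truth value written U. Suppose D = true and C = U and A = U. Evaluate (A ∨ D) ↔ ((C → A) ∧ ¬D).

false

A ∨ D = U ∨ true = true
C → A = U → U = true
¬D = ¬true = false
(C → A) ∧ ¬D = true ∧ false = false
(A ∨ D) ↔ ((C → A) ∧ ¬D) = true ↔ false = false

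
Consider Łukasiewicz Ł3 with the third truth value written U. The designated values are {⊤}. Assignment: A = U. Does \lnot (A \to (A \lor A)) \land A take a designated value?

A \lor A = U \lor U = U
A \to (A \lor A) = U \to U = ⊤
\lnot (A \to (A \lor A)) = \lnot ⊤ = ⊥
\lnot (A \to (A \lor A)) \land A = ⊥ \land U = ⊥
⊥ ∉ {⊤}.

No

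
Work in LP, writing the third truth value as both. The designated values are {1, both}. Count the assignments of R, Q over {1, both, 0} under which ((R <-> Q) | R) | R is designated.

Of the 9 assignments, 8 give a value in {1, both}.

8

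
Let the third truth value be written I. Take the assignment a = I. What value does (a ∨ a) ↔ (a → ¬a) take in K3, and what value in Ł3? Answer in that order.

In K3: a ∨ a = I ∨ I = I
¬a = ¬I = I
a → ¬a = I → I = I  [¬I ∨ I]
(a ∨ a) ↔ (a → ¬a) = I ↔ I = I
In Ł3: a ∨ a = I ∨ I = I
¬a = ¬I = I
a → ¬a = I → I = 1  [min(1, 1−½+½)]
(a ∨ a) ↔ (a → ¬a) = I ↔ 1 = I

I; I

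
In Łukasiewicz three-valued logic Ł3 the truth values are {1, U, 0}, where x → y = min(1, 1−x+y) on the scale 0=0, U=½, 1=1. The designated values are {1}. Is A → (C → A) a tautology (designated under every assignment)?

Yes

Every assignment of A, C over {1, U, 0} gives a value in {1}.
In particular, with A=U, C=U: A → (C → A) = 1.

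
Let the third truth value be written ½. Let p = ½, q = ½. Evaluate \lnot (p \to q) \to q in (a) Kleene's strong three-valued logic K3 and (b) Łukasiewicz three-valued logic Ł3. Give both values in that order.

In Kleene's strong three-valued logic K3: p \to q = ½ \to ½ = ½  [\lnot ½ \lor ½]
\lnot (p \to q) = \lnot ½ = ½
\lnot (p \to q) \to q = ½ \to ½ = ½
In Łukasiewicz three-valued logic Ł3: p \to q = ½ \to ½ = 1
\lnot (p \to q) = \lnot 1 = 0
\lnot (p \to q) \to q = 0 \to ½ = 1
They differ because Kleene's strong three-valued logic K3 and Łukasiewicz three-valued logic Ł3 treat ½ differently under implication.

½; 1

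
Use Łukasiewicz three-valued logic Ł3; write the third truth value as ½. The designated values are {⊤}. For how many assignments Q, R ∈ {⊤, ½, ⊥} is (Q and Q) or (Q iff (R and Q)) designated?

Of the 9 assignments, 8 give a value in {⊤}.

8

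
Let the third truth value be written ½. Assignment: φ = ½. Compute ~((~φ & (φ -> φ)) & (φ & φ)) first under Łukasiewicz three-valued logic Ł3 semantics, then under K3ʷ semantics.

½; ½

In Łukasiewicz three-valued logic Ł3: ~φ = ~½ = ½
φ -> φ = ½ -> ½ = T  [min(1, 1−½+½)]
~φ & (φ -> φ) = ½ & T = ½
φ & φ = ½ & ½ = ½
(~φ & (φ -> φ)) & (φ & φ) = ½ & ½ = ½
~((~φ & (φ -> φ)) & (φ & φ)) = ~½ = ½
In K3ʷ: ~φ = ~½ = ½
φ -> φ = ½ -> ½ = ½  [any arg is the third value ⇒ result is the third value]
~φ & (φ -> φ) = ½ & ½ = ½
φ & φ = ½ & ½ = ½
(~φ & (φ -> φ)) & (φ & φ) = ½ & ½ = ½
~((~φ & (φ -> φ)) & (φ & φ)) = ~½ = ½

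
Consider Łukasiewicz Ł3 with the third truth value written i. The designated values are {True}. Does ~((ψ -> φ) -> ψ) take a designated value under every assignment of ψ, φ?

No

Countermodel: ψ=True, φ=True gives False, which is not designated.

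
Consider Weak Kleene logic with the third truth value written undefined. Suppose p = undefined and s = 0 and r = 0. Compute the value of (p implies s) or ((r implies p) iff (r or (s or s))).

undefined

p implies s = undefined implies 0 = undefined  [any arg is the third value ⇒ result is the third value]
r implies p = 0 implies undefined = undefined
s or s = 0 or 0 = 0
r or (s or s) = 0 or 0 = 0
(r implies p) iff (r or (s or s)) = undefined iff 0 = undefined
(p implies s) or ((r implies p) iff (r or (s or s))) = undefined or undefined = undefined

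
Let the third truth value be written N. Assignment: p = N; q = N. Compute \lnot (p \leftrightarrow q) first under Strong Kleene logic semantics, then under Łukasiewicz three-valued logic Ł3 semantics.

N; false

In Strong Kleene logic: p \leftrightarrow q = N \leftrightarrow N = N
\lnot (p \leftrightarrow q) = \lnot N = N
In Łukasiewicz three-valued logic Ł3: p \leftrightarrow q = N \leftrightarrow N = true  [1 − |½−½|]
\lnot (p \leftrightarrow q) = \lnot true = false
They differ because Strong Kleene logic and Łukasiewicz three-valued logic Ł3 treat N differently under implication.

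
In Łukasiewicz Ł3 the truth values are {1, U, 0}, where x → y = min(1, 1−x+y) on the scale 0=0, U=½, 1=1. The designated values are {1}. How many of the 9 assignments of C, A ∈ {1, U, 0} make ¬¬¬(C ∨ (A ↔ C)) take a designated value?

1

Designated under: (C=0, A=1).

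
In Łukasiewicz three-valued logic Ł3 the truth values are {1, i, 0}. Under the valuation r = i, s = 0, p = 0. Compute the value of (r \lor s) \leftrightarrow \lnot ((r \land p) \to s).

i

r \lor s = i \lor 0 = i
r \land p = i \land 0 = 0
(r \land p) \to s = 0 \to 0 = 1
\lnot ((r \land p) \to s) = \lnot 1 = 0
(r \lor s) \leftrightarrow \lnot ((r \land p) \to s) = i \leftrightarrow 0 = i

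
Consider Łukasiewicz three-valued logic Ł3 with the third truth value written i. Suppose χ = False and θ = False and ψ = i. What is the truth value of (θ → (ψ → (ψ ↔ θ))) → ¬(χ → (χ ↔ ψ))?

False

ψ ↔ θ = i ↔ False = i  [1 − |½−0|]
ψ → (ψ ↔ θ) = i → i = True
θ → (ψ → (ψ ↔ θ)) = False → True = True
χ ↔ ψ = False ↔ i = i
χ → (χ ↔ ψ) = False → i = True
¬(χ → (χ ↔ ψ)) = ¬True = False
(θ → (ψ → (ψ ↔ θ))) → ¬(χ → (χ ↔ ψ)) = True → False = False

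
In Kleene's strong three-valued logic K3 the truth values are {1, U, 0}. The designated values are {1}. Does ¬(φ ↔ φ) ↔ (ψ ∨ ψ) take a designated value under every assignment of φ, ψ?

No

Countermodel: φ=1, ψ=1 gives 0, which is not designated.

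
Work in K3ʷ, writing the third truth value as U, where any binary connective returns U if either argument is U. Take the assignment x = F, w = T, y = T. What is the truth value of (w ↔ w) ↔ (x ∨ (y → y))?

T

w ↔ w = T ↔ T = T
y → y = T → T = T
x ∨ (y → y) = F ∨ T = T
(w ↔ w) ↔ (x ∨ (y → y)) = T ↔ T = T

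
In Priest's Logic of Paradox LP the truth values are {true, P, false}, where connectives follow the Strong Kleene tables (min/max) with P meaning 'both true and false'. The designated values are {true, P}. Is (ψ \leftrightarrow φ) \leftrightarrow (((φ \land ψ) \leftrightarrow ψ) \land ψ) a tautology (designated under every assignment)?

Countermodel: ψ=false, φ=false gives false, which is not designated.

No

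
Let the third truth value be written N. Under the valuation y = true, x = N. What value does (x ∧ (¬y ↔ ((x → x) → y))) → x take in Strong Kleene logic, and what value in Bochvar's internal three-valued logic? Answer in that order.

true; N

In Strong Kleene logic: ¬y = ¬true = false
x → x = N → N = N  [¬N ∨ N]
(x → x) → y = N → true = true
¬y ↔ ((x → x) → y) = false ↔ true = false
x ∧ (¬y ↔ ((x → x) → y)) = N ∧ false = false
(x ∧ (¬y ↔ ((x → x) → y))) → x = false → N = true
In Bochvar's internal three-valued logic: ¬y = ¬true = false
x → x = N → N = N  [any arg is the third value ⇒ result is the third value]
(x → x) → y = N → true = N
¬y ↔ ((x → x) → y) = false ↔ N = N
x ∧ (¬y ↔ ((x → x) → y)) = N ∧ N = N
(x ∧ (¬y ↔ ((x → x) → y))) → x = N → N = N
They differ because Strong Kleene logic and Bochvar's internal three-valued logic treat N differently under the binary connectives.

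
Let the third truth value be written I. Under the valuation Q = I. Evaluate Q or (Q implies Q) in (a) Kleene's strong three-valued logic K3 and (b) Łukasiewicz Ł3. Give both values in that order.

In Kleene's strong three-valued logic K3: Q implies Q = I implies I = I  [not I or I]
Q or (Q implies Q) = I or I = I
In Łukasiewicz Ł3: Q implies Q = I implies I = true  [min(1, 1−½+½)]
Q or (Q implies Q) = I or true = true
They differ because Kleene's strong three-valued logic K3 and Łukasiewicz Ł3 treat I differently under implication.

I; true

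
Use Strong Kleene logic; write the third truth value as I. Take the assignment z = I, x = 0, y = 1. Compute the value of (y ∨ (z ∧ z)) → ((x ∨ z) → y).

z ∧ z = I ∧ I = I
y ∨ (z ∧ z) = 1 ∨ I = 1
x ∨ z = 0 ∨ I = I
(x ∨ z) → y = I → 1 = 1
(y ∨ (z ∧ z)) → ((x ∨ z) → y) = 1 → 1 = 1

1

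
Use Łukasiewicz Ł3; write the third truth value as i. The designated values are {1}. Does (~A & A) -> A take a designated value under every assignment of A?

Yes

Every assignment of A over {1, i, 0} gives a value in {1}.
In particular, with A=i: (~A & A) -> A = 1.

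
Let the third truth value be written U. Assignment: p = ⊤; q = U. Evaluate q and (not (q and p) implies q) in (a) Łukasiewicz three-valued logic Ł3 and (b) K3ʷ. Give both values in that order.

In Łukasiewicz three-valued logic Ł3: q and p = U and ⊤ = U
not (q and p) = not U = U
not (q and p) implies q = U implies U = ⊤  [min(1, 1−½+½)]
q and (not (q and p) implies q) = U and ⊤ = U
In K3ʷ: q and p = U and ⊤ = U
not (q and p) = not U = U
not (q and p) implies q = U implies U = U  [any arg is the third value ⇒ result is the third value]
q and (not (q and p) implies q) = U and U = U

U; U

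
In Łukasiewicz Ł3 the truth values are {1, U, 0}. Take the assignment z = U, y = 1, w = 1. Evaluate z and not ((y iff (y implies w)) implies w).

y implies w = 1 implies 1 = 1
y iff (y implies w) = 1 iff 1 = 1
(y iff (y implies w)) implies w = 1 implies 1 = 1
not ((y iff (y implies w)) implies w) = not 1 = 0
z and not ((y iff (y implies w)) implies w) = U and 0 = 0

0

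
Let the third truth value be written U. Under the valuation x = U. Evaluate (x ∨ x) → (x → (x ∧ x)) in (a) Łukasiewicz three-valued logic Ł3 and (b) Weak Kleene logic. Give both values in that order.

In Łukasiewicz three-valued logic Ł3: x ∨ x = U ∨ U = U
x ∧ x = U ∧ U = U
x → (x ∧ x) = U → U = 1  [min(1, 1−½+½)]
(x ∨ x) → (x → (x ∧ x)) = U → 1 = 1
In Weak Kleene logic: x ∨ x = U ∨ U = U
x ∧ x = U ∧ U = U
x → (x ∧ x) = U → U = U  [any arg is the third value ⇒ result is the third value]
(x ∨ x) → (x → (x ∧ x)) = U → U = U
They differ because Łukasiewicz three-valued logic Ł3 and Weak Kleene logic treat U differently under the binary connectives.

1; U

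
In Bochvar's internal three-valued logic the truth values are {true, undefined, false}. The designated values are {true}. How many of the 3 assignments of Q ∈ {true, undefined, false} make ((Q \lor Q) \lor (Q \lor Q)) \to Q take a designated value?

2

Q=true: true ✓
Q=undefined: undefined ·
Q=false: true ✓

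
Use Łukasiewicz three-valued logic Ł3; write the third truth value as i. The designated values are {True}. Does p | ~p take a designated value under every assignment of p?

Countermodel: p=i gives i, which is not designated.

No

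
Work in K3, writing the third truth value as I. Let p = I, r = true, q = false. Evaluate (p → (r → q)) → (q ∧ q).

r → q = true → false = false
p → (r → q) = I → false = I  [¬I ∨ false]
q ∧ q = false ∧ false = false
(p → (r → q)) → (q ∧ q) = I → false = I

I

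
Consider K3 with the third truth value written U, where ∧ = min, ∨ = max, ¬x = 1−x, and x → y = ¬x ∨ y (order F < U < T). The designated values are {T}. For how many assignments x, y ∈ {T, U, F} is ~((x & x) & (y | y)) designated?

Of the 9 assignments, 5 give a value in {T}.

5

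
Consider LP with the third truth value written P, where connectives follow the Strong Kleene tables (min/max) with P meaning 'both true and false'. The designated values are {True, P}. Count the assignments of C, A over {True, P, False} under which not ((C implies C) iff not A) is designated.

Of the 9 assignments, 7 give a value in {True, P}.

7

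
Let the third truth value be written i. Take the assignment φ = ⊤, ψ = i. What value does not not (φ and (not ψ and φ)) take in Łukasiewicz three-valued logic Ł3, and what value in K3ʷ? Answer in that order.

i; i

In Łukasiewicz three-valued logic Ł3: not ψ = not i = i
not ψ and φ = i and ⊤ = i
φ and (not ψ and φ) = ⊤ and i = i
not (φ and (not ψ and φ)) = not i = i
not not (φ and (not ψ and φ)) = not i = i
In K3ʷ: not ψ = not i = i
not ψ and φ = i and ⊤ = i
φ and (not ψ and φ) = ⊤ and i = i
not (φ and (not ψ and φ)) = not i = i
not not (φ and (not ψ and φ)) = not i = i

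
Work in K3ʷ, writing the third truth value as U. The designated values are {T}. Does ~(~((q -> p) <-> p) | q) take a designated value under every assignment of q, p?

No

Countermodel: q=T, p=T gives F, which is not designated.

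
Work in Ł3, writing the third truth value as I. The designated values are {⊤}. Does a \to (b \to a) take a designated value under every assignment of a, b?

Yes

Every assignment of a, b over {⊤, I, ⊥} gives a value in {⊤}.
In particular, with a=I, b=I: a \to (b \to a) = ⊤.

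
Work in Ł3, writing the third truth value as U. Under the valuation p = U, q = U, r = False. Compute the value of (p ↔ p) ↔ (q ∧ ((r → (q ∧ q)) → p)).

U

p ↔ p = U ↔ U = True
q ∧ q = U ∧ U = U
r → (q ∧ q) = False → U = True
(r → (q ∧ q)) → p = True → U = U
q ∧ ((r → (q ∧ q)) → p) = U ∧ U = U
(p ↔ p) ↔ (q ∧ ((r → (q ∧ q)) → p)) = True ↔ U = U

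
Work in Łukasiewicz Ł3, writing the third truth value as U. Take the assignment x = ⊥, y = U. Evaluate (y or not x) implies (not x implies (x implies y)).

⊤

not x = not ⊥ = ⊤
y or not x = U or ⊤ = ⊤
not x = not ⊥ = ⊤
x implies y = ⊥ implies U = ⊤
not x implies (x implies y) = ⊤ implies ⊤ = ⊤
(y or not x) implies (not x implies (x implies y)) = ⊤ implies ⊤ = ⊤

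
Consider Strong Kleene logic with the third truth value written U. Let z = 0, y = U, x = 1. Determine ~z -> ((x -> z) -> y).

1

~z = ~0 = 1
x -> z = 1 -> 0 = 0
(x -> z) -> y = 0 -> U = 1  [~0 | U]
~z -> ((x -> z) -> y) = 1 -> 1 = 1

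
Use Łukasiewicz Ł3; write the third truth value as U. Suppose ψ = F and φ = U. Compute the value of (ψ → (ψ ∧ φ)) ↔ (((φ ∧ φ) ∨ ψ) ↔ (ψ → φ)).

ψ ∧ φ = F ∧ U = F
ψ → (ψ ∧ φ) = F → F = T
φ ∧ φ = U ∧ U = U
(φ ∧ φ) ∨ ψ = U ∨ F = U
ψ → φ = F → U = T
((φ ∧ φ) ∨ ψ) ↔ (ψ → φ) = U ↔ T = U
(ψ → (ψ ∧ φ)) ↔ (((φ ∧ φ) ∨ ψ) ↔ (ψ → φ)) = T ↔ U = U

U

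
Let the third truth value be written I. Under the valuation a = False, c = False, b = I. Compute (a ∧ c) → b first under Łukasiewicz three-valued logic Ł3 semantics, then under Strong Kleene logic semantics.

In Łukasiewicz three-valued logic Ł3: a ∧ c = False ∧ False = False
(a ∧ c) → b = False → I = True  [min(1, 1−0+½)]
In Strong Kleene logic: a ∧ c = False ∧ False = False
(a ∧ c) → b = False → I = True

True; True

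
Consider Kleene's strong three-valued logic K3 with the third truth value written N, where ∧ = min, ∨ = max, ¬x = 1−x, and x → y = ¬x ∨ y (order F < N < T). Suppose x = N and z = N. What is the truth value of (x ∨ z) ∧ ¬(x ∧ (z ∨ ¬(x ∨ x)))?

N

x ∨ z = N ∨ N = N
x ∨ x = N ∨ N = N
¬(x ∨ x) = ¬N = N
z ∨ ¬(x ∨ x) = N ∨ N = N
x ∧ (z ∨ ¬(x ∨ x)) = N ∧ N = N
¬(x ∧ (z ∨ ¬(x ∨ x))) = ¬N = N
(x ∨ z) ∧ ¬(x ∧ (z ∨ ¬(x ∨ x))) = N ∧ N = N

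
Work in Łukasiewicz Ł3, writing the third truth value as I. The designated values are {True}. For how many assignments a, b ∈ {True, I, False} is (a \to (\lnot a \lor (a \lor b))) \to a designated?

Designated under: (a=True, b=True); (a=True, b=I); (a=True, b=False).

3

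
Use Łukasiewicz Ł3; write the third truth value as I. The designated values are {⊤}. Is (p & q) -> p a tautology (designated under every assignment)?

Every assignment of p, q over {⊤, I, ⊥} gives a value in {⊤}.
In particular, with p=I, q=I: (p & q) -> p = ⊤.

Yes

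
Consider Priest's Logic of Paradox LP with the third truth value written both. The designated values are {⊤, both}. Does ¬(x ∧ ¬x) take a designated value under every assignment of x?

Every assignment of x over {⊤, both, ⊥} gives a value in {⊤, both}.
In particular, with x=both: ¬(x ∧ ¬x) = both.

Yes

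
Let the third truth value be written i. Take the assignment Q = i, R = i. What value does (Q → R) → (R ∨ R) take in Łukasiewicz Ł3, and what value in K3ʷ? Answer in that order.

In Łukasiewicz Ł3: Q → R = i → i = ⊤  [min(1, 1−½+½)]
R ∨ R = i ∨ i = i
(Q → R) → (R ∨ R) = ⊤ → i = i
In K3ʷ: Q → R = i → i = i  [any arg is the third value ⇒ result is the third value]
R ∨ R = i ∨ i = i
(Q → R) → (R ∨ R) = i → i = i

i; i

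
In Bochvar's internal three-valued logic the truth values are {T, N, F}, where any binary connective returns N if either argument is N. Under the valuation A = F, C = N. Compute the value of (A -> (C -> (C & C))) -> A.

C & C = N & N = N
C -> (C & C) = N -> N = N
A -> (C -> (C & C)) = F -> N = N
(A -> (C -> (C & C))) -> A = N -> F = N

N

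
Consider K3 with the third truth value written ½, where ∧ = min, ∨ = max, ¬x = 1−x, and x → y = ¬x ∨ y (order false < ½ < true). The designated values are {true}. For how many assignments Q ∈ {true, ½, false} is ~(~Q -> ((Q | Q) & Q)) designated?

1

Q=true: false ·
Q=½: ½ ·
Q=false: true ✓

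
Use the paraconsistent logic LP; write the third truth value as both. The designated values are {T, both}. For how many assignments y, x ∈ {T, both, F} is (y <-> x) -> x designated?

8

Of the 9 assignments, 8 give a value in {T, both}.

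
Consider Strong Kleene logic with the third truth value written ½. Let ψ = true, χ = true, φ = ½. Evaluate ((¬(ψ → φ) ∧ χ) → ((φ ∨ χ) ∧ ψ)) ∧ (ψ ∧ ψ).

true

ψ → φ = true → ½ = ½  [¬true ∨ ½]
¬(ψ → φ) = ¬½ = ½
¬(ψ → φ) ∧ χ = ½ ∧ true = ½
φ ∨ χ = ½ ∨ true = true
(φ ∨ χ) ∧ ψ = true ∧ true = true
(¬(ψ → φ) ∧ χ) → ((φ ∨ χ) ∧ ψ) = ½ → true = true
ψ ∧ ψ = true ∧ true = true
((¬(ψ → φ) ∧ χ) → ((φ ∨ χ) ∧ ψ)) ∧ (ψ ∧ ψ) = true ∧ true = true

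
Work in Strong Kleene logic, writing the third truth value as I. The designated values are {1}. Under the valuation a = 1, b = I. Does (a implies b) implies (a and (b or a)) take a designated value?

a implies b = 1 implies I = I  [not 1 or I]
b or a = I or 1 = 1
a and (b or a) = 1 and 1 = 1
(a implies b) implies (a and (b or a)) = I implies 1 = 1
1 ∈ {1}.

Yes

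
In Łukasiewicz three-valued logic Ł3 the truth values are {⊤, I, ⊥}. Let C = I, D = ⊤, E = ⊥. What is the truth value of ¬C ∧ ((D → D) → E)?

⊥

¬C = ¬I = I
D → D = ⊤ → ⊤ = ⊤
(D → D) → E = ⊤ → ⊥ = ⊥
¬C ∧ ((D → D) → E) = I ∧ ⊥ = ⊥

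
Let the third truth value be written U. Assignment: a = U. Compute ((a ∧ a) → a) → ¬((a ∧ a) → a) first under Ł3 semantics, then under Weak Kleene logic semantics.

In Ł3: a ∧ a = U ∧ U = U
(a ∧ a) → a = U → U = true  [min(1, 1−½+½)]
a ∧ a = U ∧ U = U
(a ∧ a) → a = U → U = true
¬((a ∧ a) → a) = ¬true = false
((a ∧ a) → a) → ¬((a ∧ a) → a) = true → false = false
In Weak Kleene logic: a ∧ a = U ∧ U = U
(a ∧ a) → a = U → U = U
a ∧ a = U ∧ U = U
(a ∧ a) → a = U → U = U
¬((a ∧ a) → a) = ¬U = U
((a ∧ a) → a) → ¬((a ∧ a) → a) = U → U = U
They differ because Ł3 and Weak Kleene logic treat U differently under the binary connectives.

false; U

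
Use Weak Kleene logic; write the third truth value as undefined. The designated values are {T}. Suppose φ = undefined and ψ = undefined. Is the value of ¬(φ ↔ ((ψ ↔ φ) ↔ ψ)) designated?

ψ ↔ φ = undefined ↔ undefined = undefined
(ψ ↔ φ) ↔ ψ = undefined ↔ undefined = undefined
φ ↔ ((ψ ↔ φ) ↔ ψ) = undefined ↔ undefined = undefined
¬(φ ↔ ((ψ ↔ φ) ↔ ψ)) = ¬undefined = undefined
undefined ∉ {T}.

No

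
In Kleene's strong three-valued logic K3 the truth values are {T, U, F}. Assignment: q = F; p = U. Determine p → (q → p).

T

q → p = F → U = T  [¬F ∨ U]
p → (q → p) = U → T = T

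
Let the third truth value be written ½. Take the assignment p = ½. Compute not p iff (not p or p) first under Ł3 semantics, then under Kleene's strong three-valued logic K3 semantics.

In Ł3: not p = not ½ = ½
not p = not ½ = ½
not p or p = ½ or ½ = ½
not p iff (not p or p) = ½ iff ½ = True
In Kleene's strong three-valued logic K3: not p = not ½ = ½
not p = not ½ = ½
not p or p = ½ or ½ = ½
not p iff (not p or p) = ½ iff ½ = ½
They differ because Ł3 and Kleene's strong three-valued logic K3 treat ½ differently under implication.

True; ½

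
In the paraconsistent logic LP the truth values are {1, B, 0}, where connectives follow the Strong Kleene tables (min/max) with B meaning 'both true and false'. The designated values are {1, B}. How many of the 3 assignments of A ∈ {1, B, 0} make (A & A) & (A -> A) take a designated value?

2

A=1: 1 ✓
A=B: B ✓
A=0: 0 ·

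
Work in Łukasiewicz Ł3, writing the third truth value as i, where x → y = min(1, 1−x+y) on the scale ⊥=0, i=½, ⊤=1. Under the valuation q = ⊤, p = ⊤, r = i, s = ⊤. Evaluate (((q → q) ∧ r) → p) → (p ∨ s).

q → q = ⊤ → ⊤ = ⊤
(q → q) ∧ r = ⊤ ∧ i = i
((q → q) ∧ r) → p = i → ⊤ = ⊤  [min(1, 1−½+1)]
p ∨ s = ⊤ ∨ ⊤ = ⊤
(((q → q) ∧ r) → p) → (p ∨ s) = ⊤ → ⊤ = ⊤

⊤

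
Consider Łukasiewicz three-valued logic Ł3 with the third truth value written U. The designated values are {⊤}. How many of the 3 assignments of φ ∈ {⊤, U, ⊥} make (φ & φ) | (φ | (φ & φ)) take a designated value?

φ=⊤: ⊤ ✓
φ=U: U ·
φ=⊥: ⊥ ·

1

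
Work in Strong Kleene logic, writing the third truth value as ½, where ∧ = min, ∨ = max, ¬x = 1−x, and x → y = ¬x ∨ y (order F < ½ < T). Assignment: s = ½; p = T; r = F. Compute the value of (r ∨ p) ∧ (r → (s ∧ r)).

T

r ∨ p = F ∨ T = T
s ∧ r = ½ ∧ F = F
r → (s ∧ r) = F → F = T
(r ∨ p) ∧ (r → (s ∧ r)) = T ∧ T = T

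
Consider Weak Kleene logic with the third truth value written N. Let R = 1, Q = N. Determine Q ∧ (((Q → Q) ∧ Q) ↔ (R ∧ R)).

N

Q → Q = N → N = N  [any arg is the third value ⇒ result is the third value]
(Q → Q) ∧ Q = N ∧ N = N
R ∧ R = 1 ∧ 1 = 1
((Q → Q) ∧ Q) ↔ (R ∧ R) = N ↔ 1 = N
Q ∧ (((Q → Q) ∧ Q) ↔ (R ∧ R)) = N ∧ N = N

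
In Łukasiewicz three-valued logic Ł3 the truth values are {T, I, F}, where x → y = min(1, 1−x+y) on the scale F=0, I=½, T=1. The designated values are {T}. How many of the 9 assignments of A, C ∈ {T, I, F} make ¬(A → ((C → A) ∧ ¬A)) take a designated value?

3

Designated under: (A=T, C=T); (A=T, C=I); (A=T, C=F).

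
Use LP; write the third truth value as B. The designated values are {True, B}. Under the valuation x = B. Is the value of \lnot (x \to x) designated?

x \to x = B \to B = B  [\lnot B \lor B]
\lnot (x \to x) = \lnot B = B
B ∈ {True, B}.

Yes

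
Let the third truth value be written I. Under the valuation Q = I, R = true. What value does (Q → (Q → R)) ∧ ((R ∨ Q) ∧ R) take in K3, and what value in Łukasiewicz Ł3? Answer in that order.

true; true

In K3: Q → R = I → true = true  [¬I ∨ true]
Q → (Q → R) = I → true = true
R ∨ Q = true ∨ I = true
(R ∨ Q) ∧ R = true ∧ true = true
(Q → (Q → R)) ∧ ((R ∨ Q) ∧ R) = true ∧ true = true
In Łukasiewicz Ł3: Q → R = I → true = true  [min(1, 1−½+1)]
Q → (Q → R) = I → true = true
R ∨ Q = true ∨ I = true
(R ∨ Q) ∧ R = true ∧ true = true
(Q → (Q → R)) ∧ ((R ∨ Q) ∧ R) = true ∧ true = true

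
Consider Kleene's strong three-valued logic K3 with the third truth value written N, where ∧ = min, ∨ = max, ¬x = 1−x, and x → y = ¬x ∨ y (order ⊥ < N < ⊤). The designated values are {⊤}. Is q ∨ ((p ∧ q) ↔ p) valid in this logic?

Countermodel: q=N, p=⊤ gives N, which is not designated.

No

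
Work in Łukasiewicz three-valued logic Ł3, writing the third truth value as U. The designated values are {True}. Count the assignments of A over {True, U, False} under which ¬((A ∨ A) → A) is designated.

0

A=True: False ·
A=U: False ·
A=False: False ·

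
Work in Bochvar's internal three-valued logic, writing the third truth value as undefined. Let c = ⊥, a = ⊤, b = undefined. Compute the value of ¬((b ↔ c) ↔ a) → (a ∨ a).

b ↔ c = undefined ↔ ⊥ = undefined
(b ↔ c) ↔ a = undefined ↔ ⊤ = undefined
¬((b ↔ c) ↔ a) = ¬undefined = undefined
a ∨ a = ⊤ ∨ ⊤ = ⊤
¬((b ↔ c) ↔ a) → (a ∨ a) = undefined → ⊤ = undefined

undefined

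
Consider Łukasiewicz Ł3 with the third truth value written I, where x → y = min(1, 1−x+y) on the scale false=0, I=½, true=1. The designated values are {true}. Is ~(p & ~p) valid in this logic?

Countermodel: p=I gives I, which is not designated.

No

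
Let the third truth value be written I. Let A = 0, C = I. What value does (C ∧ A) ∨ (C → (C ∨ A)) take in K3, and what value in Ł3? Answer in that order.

I; 1

In K3: C ∧ A = I ∧ 0 = 0
C ∨ A = I ∨ 0 = I
C → (C ∨ A) = I → I = I  [¬I ∨ I]
(C ∧ A) ∨ (C → (C ∨ A)) = 0 ∨ I = I
In Ł3: C ∧ A = I ∧ 0 = 0
C ∨ A = I ∨ 0 = I
C → (C ∨ A) = I → I = 1  [min(1, 1−½+½)]
(C ∧ A) ∨ (C → (C ∨ A)) = 0 ∨ 1 = 1
They differ because K3 and Ł3 treat I differently under implication.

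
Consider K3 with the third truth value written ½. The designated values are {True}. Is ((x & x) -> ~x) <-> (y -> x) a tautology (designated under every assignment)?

No

Countermodel: x=True, y=True gives False, which is not designated.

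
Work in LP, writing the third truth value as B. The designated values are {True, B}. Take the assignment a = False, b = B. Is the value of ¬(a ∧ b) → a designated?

a ∧ b = False ∧ B = False
¬(a ∧ b) = ¬False = True
¬(a ∧ b) → a = True → False = False
False ∉ {True, B}.

No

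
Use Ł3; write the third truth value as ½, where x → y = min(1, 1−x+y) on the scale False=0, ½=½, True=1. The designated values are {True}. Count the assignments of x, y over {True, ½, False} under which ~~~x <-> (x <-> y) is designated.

Designated under: (x=True, y=False); (x=½, y=True); (x=½, y=False); (x=False, y=False).

4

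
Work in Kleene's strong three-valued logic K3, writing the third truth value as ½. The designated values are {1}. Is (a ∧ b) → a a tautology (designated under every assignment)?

Countermodel: a=½, b=1 gives ½, which is not designated.

No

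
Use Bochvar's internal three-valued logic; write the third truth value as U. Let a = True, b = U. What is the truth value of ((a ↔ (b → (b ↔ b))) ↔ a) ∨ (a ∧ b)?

U

b ↔ b = U ↔ U = U
b → (b ↔ b) = U → U = U  [any arg is the third value ⇒ result is the third value]
a ↔ (b → (b ↔ b)) = True ↔ U = U
(a ↔ (b → (b ↔ b))) ↔ a = U ↔ True = U
a ∧ b = True ∧ U = U
((a ↔ (b → (b ↔ b))) ↔ a) ∨ (a ∧ b) = U ∨ U = U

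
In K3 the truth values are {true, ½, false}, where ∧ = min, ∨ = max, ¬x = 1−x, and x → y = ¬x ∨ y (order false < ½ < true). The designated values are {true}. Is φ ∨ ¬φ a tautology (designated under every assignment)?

Countermodel: φ=½ gives ½, which is not designated.

No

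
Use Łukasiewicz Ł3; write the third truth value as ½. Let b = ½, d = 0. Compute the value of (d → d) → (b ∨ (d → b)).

d → d = 0 → 0 = 1
d → b = 0 → ½ = 1  [min(1, 1−0+½)]
b ∨ (d → b) = ½ ∨ 1 = 1
(d → d) → (b ∨ (d → b)) = 1 → 1 = 1

1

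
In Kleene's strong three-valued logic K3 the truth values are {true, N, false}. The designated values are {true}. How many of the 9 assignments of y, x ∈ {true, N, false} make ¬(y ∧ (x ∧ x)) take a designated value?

Of the 9 assignments, 5 give a value in {true}.

5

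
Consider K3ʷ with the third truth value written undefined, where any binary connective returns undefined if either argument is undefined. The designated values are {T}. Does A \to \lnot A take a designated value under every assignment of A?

Countermodel: A=T gives F, which is not designated.

No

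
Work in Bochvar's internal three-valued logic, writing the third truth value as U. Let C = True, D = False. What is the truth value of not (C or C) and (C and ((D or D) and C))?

False

C or C = True or True = True
not (C or C) = not True = False
D or D = False or False = False
(D or D) and C = False and True = False
C and ((D or D) and C) = True and False = False
not (C or C) and (C and ((D or D) and C)) = False and False = False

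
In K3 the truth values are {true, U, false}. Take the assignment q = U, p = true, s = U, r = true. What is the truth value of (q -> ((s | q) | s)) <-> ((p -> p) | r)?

U

s | q = U | U = U
(s | q) | s = U | U = U
q -> ((s | q) | s) = U -> U = U  [~U | U]
p -> p = true -> true = true
(p -> p) | r = true | true = true
(q -> ((s | q) | s)) <-> ((p -> p) | r) = U <-> true = U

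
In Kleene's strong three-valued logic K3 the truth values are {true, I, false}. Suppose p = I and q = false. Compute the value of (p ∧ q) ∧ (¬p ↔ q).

p ∧ q = I ∧ false = false
¬p = ¬I = I
¬p ↔ q = I ↔ false = I
(p ∧ q) ∧ (¬p ↔ q) = false ∧ I = false

false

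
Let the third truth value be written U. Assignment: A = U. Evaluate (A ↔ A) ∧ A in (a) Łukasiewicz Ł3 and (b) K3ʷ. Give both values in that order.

U; U

In Łukasiewicz Ł3: A ↔ A = U ↔ U = True  [1 − |½−½|]
(A ↔ A) ∧ A = True ∧ U = U
In K3ʷ: A ↔ A = U ↔ U = U
(A ↔ A) ∧ A = U ∧ U = U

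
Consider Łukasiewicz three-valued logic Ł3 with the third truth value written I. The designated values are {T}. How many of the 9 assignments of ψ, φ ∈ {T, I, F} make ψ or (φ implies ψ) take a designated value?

6

Of the 9 assignments, 6 give a value in {T}.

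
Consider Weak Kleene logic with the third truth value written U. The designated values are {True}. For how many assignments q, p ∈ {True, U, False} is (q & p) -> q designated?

Designated under: (q=True, p=True); (q=True, p=False); (q=False, p=True); (q=False, p=False).

4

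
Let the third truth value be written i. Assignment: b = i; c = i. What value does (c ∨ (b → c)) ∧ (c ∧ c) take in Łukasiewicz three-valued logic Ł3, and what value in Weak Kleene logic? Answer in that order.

i; i

In Łukasiewicz three-valued logic Ł3: b → c = i → i = T  [min(1, 1−½+½)]
c ∨ (b → c) = i ∨ T = T
c ∧ c = i ∧ i = i
(c ∨ (b → c)) ∧ (c ∧ c) = T ∧ i = i
In Weak Kleene logic: b → c = i → i = i  [any arg is the third value ⇒ result is the third value]
c ∨ (b → c) = i ∨ i = i
c ∧ c = i ∧ i = i
(c ∨ (b → c)) ∧ (c ∧ c) = i ∧ i = i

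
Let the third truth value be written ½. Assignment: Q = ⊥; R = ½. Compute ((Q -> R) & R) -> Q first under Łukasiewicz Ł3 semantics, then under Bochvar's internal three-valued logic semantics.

½; ½

In Łukasiewicz Ł3: Q -> R = ⊥ -> ½ = ⊤  [min(1, 1−0+½)]
(Q -> R) & R = ⊤ & ½ = ½
((Q -> R) & R) -> Q = ½ -> ⊥ = ½
In Bochvar's internal three-valued logic: Q -> R = ⊥ -> ½ = ½
(Q -> R) & R = ½ & ½ = ½
((Q -> R) & R) -> Q = ½ -> ⊥ = ½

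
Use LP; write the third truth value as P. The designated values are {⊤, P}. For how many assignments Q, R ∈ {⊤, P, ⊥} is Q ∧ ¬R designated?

4

Designated under: (Q=⊤, R=P); (Q=⊤, R=⊥); (Q=P, R=P); (Q=P, R=⊥).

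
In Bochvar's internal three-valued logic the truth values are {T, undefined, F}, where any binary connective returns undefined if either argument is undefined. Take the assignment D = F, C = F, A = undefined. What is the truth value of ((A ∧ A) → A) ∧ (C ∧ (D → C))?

undefined

A ∧ A = undefined ∧ undefined = undefined
(A ∧ A) → A = undefined → undefined = undefined  [any arg is the third value ⇒ result is the third value]
D → C = F → F = T
C ∧ (D → C) = F ∧ T = F
((A ∧ A) → A) ∧ (C ∧ (D → C)) = undefined ∧ F = undefined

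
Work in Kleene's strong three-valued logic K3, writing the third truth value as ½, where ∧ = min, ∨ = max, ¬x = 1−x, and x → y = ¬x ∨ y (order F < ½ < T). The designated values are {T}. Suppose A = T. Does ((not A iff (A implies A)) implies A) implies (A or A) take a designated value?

Yes

not A = not T = F
A implies A = T implies T = T
not A iff (A implies A) = F iff T = F
(not A iff (A implies A)) implies A = F implies T = T
A or A = T or T = T
((not A iff (A implies A)) implies A) implies (A or A) = T implies T = T
T ∈ {T}.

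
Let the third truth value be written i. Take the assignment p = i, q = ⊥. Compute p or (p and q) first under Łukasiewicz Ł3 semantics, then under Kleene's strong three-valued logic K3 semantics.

i; i

In Łukasiewicz Ł3: p and q = i and ⊥ = ⊥
p or (p and q) = i or ⊥ = i
In Kleene's strong three-valued logic K3: p and q = i and ⊥ = ⊥
p or (p and q) = i or ⊥ = i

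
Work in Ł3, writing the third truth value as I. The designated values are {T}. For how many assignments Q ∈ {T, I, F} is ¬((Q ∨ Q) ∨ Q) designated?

Q=T: F ·
Q=I: I ·
Q=F: T ✓

1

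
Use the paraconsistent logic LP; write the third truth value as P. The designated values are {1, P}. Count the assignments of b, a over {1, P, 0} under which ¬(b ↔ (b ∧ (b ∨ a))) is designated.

Designated under: (b=P, a=1); (b=P, a=P); (b=P, a=0).

3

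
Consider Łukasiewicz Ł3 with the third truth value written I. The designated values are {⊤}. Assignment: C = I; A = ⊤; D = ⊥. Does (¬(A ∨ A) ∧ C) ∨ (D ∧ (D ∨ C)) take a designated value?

No

A ∨ A = ⊤ ∨ ⊤ = ⊤
¬(A ∨ A) = ¬⊤ = ⊥
¬(A ∨ A) ∧ C = ⊥ ∧ I = ⊥
D ∨ C = ⊥ ∨ I = I
D ∧ (D ∨ C) = ⊥ ∧ I = ⊥
(¬(A ∨ A) ∧ C) ∨ (D ∧ (D ∨ C)) = ⊥ ∨ ⊥ = ⊥
⊥ ∉ {⊤}.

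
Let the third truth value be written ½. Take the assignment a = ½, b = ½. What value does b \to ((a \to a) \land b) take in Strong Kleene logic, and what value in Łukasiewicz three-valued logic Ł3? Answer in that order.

½; 1

In Strong Kleene logic: a \to a = ½ \to ½ = ½
(a \to a) \land b = ½ \land ½ = ½
b \to ((a \to a) \land b) = ½ \to ½ = ½
In Łukasiewicz three-valued logic Ł3: a \to a = ½ \to ½ = 1  [min(1, 1−½+½)]
(a \to a) \land b = 1 \land ½ = ½
b \to ((a \to a) \land b) = ½ \to ½ = 1
They differ because Strong Kleene logic and Łukasiewicz three-valued logic Ł3 treat ½ differently under implication.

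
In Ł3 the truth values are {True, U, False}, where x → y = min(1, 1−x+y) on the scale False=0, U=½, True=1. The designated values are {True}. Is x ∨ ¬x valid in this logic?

Countermodel: x=U gives U, which is not designated.

No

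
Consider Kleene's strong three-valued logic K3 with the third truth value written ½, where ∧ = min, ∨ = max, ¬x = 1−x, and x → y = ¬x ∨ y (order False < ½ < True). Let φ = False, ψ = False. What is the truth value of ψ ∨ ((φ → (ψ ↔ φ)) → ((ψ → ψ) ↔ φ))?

ψ ↔ φ = False ↔ False = True
φ → (ψ ↔ φ) = False → True = True
ψ → ψ = False → False = True
(ψ → ψ) ↔ φ = True ↔ False = False
(φ → (ψ ↔ φ)) → ((ψ → ψ) ↔ φ) = True → False = False
ψ ∨ ((φ → (ψ ↔ φ)) → ((ψ → ψ) ↔ φ)) = False ∨ False = False

False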